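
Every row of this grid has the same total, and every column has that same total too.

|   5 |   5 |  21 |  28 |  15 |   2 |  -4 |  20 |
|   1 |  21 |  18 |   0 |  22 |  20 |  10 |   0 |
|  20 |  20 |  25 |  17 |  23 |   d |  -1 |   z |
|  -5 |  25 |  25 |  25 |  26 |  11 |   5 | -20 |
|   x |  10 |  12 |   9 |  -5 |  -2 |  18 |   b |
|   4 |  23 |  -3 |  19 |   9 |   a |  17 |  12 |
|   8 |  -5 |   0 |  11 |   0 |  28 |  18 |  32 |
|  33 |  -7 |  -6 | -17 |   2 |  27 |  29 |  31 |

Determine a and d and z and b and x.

Rows 1 and 2 both sum to 92, so that's the common total.
Column 1 has 5 + 1 + 20 − 5 + 4 + 8 + 33 = 66; the blank must be 92 − 66 = 26.
Row 6 has 4 + 23 − 3 + 19 + 9 + 17 + 12 = 81; the blank must be 92 − 81 = 11.
Column 6 has 2 + 20 + 11 − 2 + 11 + 28 + 27 = 97; the blank must be 92 − 97 = -5.
Row 3 has 20 + 20 + 25 + 17 + 23 − 5 − 1 = 99; the blank must be 92 − 99 = -7.
Row 5 has 26 + 10 + 12 + 9 − 5 − 2 + 18 = 68; the blank must be 92 − 68 = 24.

a = 11, d = -5, z = -7, b = 24, x = 26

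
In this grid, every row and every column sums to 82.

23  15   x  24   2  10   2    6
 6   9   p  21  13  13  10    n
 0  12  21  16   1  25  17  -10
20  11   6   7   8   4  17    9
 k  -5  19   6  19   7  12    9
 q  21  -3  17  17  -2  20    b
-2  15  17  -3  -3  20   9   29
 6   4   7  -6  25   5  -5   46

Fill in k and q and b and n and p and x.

Row 5 has -5 + 19 + 6 + 19 + 7 + 12 + 9 = 67; the blank must be 82 − 67 = 15.
Row 1 has 23 + 15 + 24 + 2 + 10 + 2 + 6 = 82; the blank must be 82 − 82 = 0.
Column 3 has 0 + 21 + 6 + 19 − 3 + 17 + 7 = 67; the blank must be 82 − 67 = 15.
Row 2 has 6 + 9 + 15 + 21 + 13 + 13 + 10 = 87; the blank must be 82 − 87 = -5.
Column 8 has 6 − 5 − 10 + 9 + 9 + 29 + 46 = 84; the blank must be 82 − 84 = -2.
Row 6 has 21 − 3 + 17 + 17 − 2 + 20 − 2 = 68; the blank must be 82 − 68 = 14.

k = 15, q = 14, b = -2, n = -5, p = 15, x = 0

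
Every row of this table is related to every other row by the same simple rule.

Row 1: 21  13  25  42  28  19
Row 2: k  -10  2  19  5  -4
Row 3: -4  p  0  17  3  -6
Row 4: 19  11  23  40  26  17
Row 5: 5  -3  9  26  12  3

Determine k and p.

k = -2, p = -12

The difference between any two rows is the same in every column — this is an addition table with the headers hidden.
Row 2 minus row 1 is 19 − 42 = -23, so its entry in column 1 is 21 + (-23) = -2.
Row 3 minus row 1 is 17 − 42 = -25, so its entry in column 2 is 13 + (-25) = -12.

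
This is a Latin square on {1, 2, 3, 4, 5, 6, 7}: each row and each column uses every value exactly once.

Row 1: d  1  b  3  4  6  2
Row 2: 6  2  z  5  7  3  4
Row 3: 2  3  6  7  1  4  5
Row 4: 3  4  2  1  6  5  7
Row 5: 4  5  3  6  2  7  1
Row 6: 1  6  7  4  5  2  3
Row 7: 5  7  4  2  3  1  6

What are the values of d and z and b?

d = 7, z = 1, b = 5

Cell (2,3): row 2 already has {2, 3, 4, 5, 6, 7} → 1.
At (row 1, col 3): column 3 already has {1, 2, 3, 4, 6, 7}, so the value is 5.
At (row 1, col 1): row 1 already has {1, 2, 3, 4, 5, 6}, so the value is 7.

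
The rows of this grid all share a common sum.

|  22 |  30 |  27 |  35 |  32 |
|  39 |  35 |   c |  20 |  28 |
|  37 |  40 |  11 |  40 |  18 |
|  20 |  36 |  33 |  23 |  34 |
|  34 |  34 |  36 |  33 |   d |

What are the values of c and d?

The complete rows each total 146.
Row 2 is missing 146 − 122 = 24 (since 39 + 35 + 20 + 28 = 122).
Row 5 is missing 146 − 137 = 9 (since 34 + 34 + 36 + 33 = 137).

c = 24, d = 9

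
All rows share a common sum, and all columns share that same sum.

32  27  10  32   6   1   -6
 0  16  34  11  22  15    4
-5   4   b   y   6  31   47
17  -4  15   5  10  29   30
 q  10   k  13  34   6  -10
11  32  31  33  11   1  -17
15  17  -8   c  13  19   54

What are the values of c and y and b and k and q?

c = -8, y = 16, b = 3, k = 17, q = 32

Rows 1 and 2 both sum to 102, so that's the common total.
The known cells in column 1 total 70, leaving 102 − 70 = 32 for the blank.
The known cells in row 5 total 85, leaving 102 − 85 = 17 for the blank.
The known cells in column 3 total 99, leaving 102 − 99 = 3 for the blank.
The known cells in row 3 total 86, leaving 102 − 86 = 16 for the blank.
The known cells in row 7 total 110, leaving 102 − 110 = -8 for the blank.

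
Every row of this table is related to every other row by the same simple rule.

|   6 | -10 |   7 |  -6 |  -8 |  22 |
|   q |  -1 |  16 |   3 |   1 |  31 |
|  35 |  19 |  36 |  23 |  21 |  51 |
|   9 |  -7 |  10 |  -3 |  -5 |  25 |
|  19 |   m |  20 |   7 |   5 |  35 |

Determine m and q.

The difference between any two rows is the same in every column — this is an addition table with the headers hidden.
Row 5 minus row 1 is 20 − 7 = 13, so its entry in column 2 is -10 + 13 = 3.
Row 2 minus row 1 is 16 − 7 = 9, so its entry in column 1 is 6 + 9 = 15.

m = 3, q = 15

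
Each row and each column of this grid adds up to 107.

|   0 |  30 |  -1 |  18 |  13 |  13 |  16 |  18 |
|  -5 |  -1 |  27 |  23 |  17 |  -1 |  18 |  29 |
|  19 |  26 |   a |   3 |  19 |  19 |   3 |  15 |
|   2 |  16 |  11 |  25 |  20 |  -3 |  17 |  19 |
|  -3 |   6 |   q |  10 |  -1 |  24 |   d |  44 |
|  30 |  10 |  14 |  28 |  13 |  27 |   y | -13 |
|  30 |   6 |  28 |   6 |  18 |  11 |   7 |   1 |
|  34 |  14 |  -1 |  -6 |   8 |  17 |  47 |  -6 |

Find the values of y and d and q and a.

y = -2, d = 1, q = 26, a = 3

The known cells in row 6 total 109, leaving 107 − 109 = -2 for the blank.
The known cells in column 7 total 106, leaving 107 − 106 = 1 for the blank.
The known cells in row 5 total 81, leaving 107 − 81 = 26 for the blank.
The known cells in row 3 total 104, leaving 107 − 104 = 3 for the blank.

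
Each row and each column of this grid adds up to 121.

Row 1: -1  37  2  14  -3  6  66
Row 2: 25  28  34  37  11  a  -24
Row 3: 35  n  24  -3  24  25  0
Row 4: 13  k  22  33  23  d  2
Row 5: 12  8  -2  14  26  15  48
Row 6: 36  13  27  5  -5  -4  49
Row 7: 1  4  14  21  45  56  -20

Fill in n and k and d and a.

The known cells in row 3 total 105, leaving 121 − 105 = 16 for the blank.
The known cells in column 2 total 106, leaving 121 − 106 = 15 for the blank.
The known cells in row 4 total 108, leaving 121 − 108 = 13 for the blank.
The known cells in row 2 total 111, leaving 121 − 111 = 10 for the blank.

n = 16, k = 15, d = 13, a = 10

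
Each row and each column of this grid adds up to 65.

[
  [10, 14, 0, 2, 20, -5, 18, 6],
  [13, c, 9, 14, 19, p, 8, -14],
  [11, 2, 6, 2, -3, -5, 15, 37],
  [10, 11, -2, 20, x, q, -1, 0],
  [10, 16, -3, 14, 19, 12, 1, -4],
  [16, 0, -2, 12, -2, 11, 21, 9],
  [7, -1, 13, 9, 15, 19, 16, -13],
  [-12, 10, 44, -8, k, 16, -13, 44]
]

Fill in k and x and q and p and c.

The known cells in row 8 total 81, leaving 65 − 81 = -16 for the blank.
The known cells in column 5 total 52, leaving 65 − 52 = 13 for the blank.
The known cells in column 2 total 52, leaving 65 − 52 = 13 for the blank.
The known cells in row 2 total 62, leaving 65 − 62 = 3 for the blank.
The known cells in row 4 total 51, leaving 65 − 51 = 14 for the blank.

k = -16, x = 13, q = 14, p = 3, c = 13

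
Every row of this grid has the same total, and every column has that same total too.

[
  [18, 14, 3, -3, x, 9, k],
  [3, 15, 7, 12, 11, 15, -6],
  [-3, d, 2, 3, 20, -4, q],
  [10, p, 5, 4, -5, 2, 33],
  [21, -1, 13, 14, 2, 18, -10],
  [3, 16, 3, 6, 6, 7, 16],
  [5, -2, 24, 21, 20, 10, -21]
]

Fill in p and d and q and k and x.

p = 8, d = 7, q = 32, k = 13, x = 3

Rows 2 and 5 both sum to 57, so that's the common total.
Column 5 has 11 + 20 − 5 + 2 + 6 + 20 = 54; the blank must be 57 − 54 = 3.
Row 4 has 10 + 5 + 4 − 5 + 2 + 33 = 49; the blank must be 57 − 49 = 8.
Column 2 has 14 + 15 + 8 − 1 + 16 − 2 = 50; the blank must be 57 − 50 = 7.
Row 1 has 18 + 14 + 3 − 3 + 3 + 9 = 44; the blank must be 57 − 44 = 13.
Row 3 has -3 + 7 + 2 + 3 + 20 − 4 = 25; the blank must be 57 − 25 = 32.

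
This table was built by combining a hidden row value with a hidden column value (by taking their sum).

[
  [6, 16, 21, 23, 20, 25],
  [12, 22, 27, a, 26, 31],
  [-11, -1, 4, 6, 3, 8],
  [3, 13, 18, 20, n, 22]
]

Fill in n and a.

n = 17, a = 29

The difference between any two rows is the same in every column — this is an addition table with the headers hidden.
Row 4 minus row 1 is 18 − 21 = -3, so its entry in column 5 is 20 + (-3) = 17.
Row 2 minus row 1 is 27 − 21 = 6, so its entry in column 4 is 23 + 6 = 29.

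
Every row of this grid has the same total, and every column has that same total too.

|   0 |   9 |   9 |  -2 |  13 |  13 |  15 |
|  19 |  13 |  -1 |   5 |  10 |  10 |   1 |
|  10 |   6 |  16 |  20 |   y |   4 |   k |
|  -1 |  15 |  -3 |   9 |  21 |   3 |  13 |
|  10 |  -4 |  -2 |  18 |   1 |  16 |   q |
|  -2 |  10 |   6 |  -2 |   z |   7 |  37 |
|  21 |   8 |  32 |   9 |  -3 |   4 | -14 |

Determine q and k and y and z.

q = 18, k = -13, y = 14, z = 1

Rows 1 and 2 both sum to 57, so that's the common total.
The known cells in row 5 total 39, leaving 57 − 39 = 18 for the blank.
The known cells in column 7 total 70, leaving 57 − 70 = -13 for the blank.
The known cells in row 3 total 43, leaving 57 − 43 = 14 for the blank.
The known cells in row 6 total 56, leaving 57 − 56 = 1 for the blank.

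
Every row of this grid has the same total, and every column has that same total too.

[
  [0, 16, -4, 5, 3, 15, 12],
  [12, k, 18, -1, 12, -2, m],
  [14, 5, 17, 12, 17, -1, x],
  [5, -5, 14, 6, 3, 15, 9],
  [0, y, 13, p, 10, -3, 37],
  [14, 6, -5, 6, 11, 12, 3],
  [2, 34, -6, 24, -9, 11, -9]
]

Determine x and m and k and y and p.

x = -17, m = 12, k = -4, y = -5, p = -5

Rows 1 and 4 both sum to 47, so that's the common total.
Column 4 has 5 − 1 + 12 + 6 + 6 + 24 = 52; the blank must be 47 − 52 = -5.
Row 3 has 14 + 5 + 17 + 12 + 17 − 1 = 64; the blank must be 47 − 64 = -17.
Column 7 has 12 − 17 + 9 + 37 + 3 − 9 = 35; the blank must be 47 − 35 = 12.
Row 2 has 12 + 18 − 1 + 12 − 2 + 12 = 51; the blank must be 47 − 51 = -4.
Row 5 has 0 + 13 − 5 + 10 − 3 + 37 = 52; the blank must be 47 − 52 = -5.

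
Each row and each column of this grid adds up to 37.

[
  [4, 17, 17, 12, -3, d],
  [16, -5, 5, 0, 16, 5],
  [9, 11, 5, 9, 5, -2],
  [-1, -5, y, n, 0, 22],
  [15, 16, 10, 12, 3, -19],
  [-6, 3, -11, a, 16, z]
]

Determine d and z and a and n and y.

Row 1 has 4 + 17 + 17 + 12 − 3 = 47; the blank must be 37 − 47 = -10.
Column 6 has -10 + 5 − 2 + 22 − 19 = -4; the blank must be 37 − (-4) = 41.
Row 6 has -6 + 3 − 11 + 16 + 41 = 43; the blank must be 37 − 43 = -6.
Column 4 has 12 + 0 + 9 + 12 − 6 = 27; the blank must be 37 − 27 = 10.
Row 4 has -1 − 5 + 10 + 0 + 22 = 26; the blank must be 37 − 26 = 11.

d = -10, z = 41, a = -6, n = 10, y = 11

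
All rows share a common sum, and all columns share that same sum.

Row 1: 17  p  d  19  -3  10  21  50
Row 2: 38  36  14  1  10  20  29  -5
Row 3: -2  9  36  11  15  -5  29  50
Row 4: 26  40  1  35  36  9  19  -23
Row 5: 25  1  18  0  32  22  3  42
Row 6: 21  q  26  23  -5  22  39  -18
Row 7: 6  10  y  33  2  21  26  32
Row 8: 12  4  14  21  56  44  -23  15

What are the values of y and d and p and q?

y = 13, d = 21, p = 8, q = 35

Rows 2 and 3 both sum to 143, so that's the common total.
Row 7 has 6 + 10 + 33 + 2 + 21 + 26 + 32 = 130; the blank must be 143 − 130 = 13.
Row 6 has 21 + 26 + 23 − 5 + 22 + 39 − 18 = 108; the blank must be 143 − 108 = 35.
Column 2 has 36 + 9 + 40 + 1 + 35 + 10 + 4 = 135; the blank must be 143 − 135 = 8.
Row 1 has 17 + 8 + 19 − 3 + 10 + 21 + 50 = 122; the blank must be 143 − 122 = 21.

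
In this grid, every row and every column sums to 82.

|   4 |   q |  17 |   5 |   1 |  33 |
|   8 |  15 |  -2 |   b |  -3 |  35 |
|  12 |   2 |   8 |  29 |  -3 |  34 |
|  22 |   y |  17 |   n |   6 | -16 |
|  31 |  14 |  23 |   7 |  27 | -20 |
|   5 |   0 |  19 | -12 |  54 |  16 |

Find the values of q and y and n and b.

q = 22, y = 29, n = 24, b = 29

The known cells in row 1 total 60, leaving 82 − 60 = 22 for the blank.
The known cells in row 2 total 53, leaving 82 − 53 = 29 for the blank.
The known cells in column 4 total 58, leaving 82 − 58 = 24 for the blank.
The known cells in row 4 total 53, leaving 82 − 53 = 29 for the blank.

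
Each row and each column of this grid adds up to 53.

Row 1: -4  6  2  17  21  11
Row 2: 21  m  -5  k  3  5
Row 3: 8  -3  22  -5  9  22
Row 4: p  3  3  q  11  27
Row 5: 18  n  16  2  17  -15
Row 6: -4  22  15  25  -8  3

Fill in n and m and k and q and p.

n = 15, m = 10, k = 19, q = -5, p = 14

The known cells in row 5 total 38, leaving 53 − 38 = 15 for the blank.
The known cells in column 2 total 43, leaving 53 − 43 = 10 for the blank.
The known cells in column 1 total 39, leaving 53 − 39 = 14 for the blank.
The known cells in row 4 total 58, leaving 53 − 58 = -5 for the blank.
The known cells in row 2 total 34, leaving 53 − 34 = 19 for the blank.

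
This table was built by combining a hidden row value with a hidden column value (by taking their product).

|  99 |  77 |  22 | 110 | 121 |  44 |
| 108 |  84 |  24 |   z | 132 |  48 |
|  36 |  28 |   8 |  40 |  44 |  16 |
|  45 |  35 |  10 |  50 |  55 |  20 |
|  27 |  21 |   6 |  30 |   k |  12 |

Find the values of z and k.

Each row is a constant multiple of every other row — this is a multiplication table with the headers hidden.
Row 2 is 108/99 = 12/11 times row 1, so its entry in column 4 is 110 × 12/11 = 120.
Row 5 is 27/99 = 3/11 times row 1, so its entry in column 5 is 121 × 3/11 = 33.

z = 120, k = 33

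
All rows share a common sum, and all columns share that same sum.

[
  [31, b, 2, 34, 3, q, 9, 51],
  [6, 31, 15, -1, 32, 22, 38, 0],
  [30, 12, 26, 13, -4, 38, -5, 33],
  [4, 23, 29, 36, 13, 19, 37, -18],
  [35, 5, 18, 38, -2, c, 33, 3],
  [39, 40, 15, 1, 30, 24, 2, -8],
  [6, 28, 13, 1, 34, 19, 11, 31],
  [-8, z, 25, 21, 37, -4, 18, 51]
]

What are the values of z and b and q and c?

Rows 2 and 3 both sum to 143, so that's the common total.
Row 5 has 35 + 5 + 18 + 38 − 2 + 33 + 3 = 130; the blank must be 143 − 130 = 13.
Row 8 has -8 + 25 + 21 + 37 − 4 + 18 + 51 = 140; the blank must be 143 − 140 = 3.
Column 2 has 31 + 12 + 23 + 5 + 40 + 28 + 3 = 142; the blank must be 143 − 142 = 1.
Row 1 has 31 + 1 + 2 + 34 + 3 + 9 + 51 = 131; the blank must be 143 − 131 = 12.

z = 3, b = 1, q = 12, c = 13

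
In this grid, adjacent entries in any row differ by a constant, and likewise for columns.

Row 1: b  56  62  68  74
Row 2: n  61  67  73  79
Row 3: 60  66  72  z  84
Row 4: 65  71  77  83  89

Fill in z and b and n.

Along each row the entries change by 6 per step; down each column they change by 5.
Row 3: from 60 at column 1, stepping by 6 to column 4 gives 78.
Row 1: from 56 at column 2, stepping by 6 to column 1 gives 50.
Row 2: from 61 at column 2, stepping by 6 to column 1 gives 55.

z = 78, b = 50, n = 55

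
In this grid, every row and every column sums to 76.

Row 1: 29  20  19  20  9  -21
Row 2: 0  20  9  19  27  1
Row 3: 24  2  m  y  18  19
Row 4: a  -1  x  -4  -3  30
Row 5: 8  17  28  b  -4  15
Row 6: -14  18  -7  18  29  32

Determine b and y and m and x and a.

Row 5: 8 + 17 + 28 − 4 + 15 = 64, so its missing entry is 76 − 64 = 12.
Column 1: 29 + 0 + 24 + 8 − 14 = 47, so its missing entry is 76 − 47 = 29.
Column 4: 20 + 19 − 4 + 12 + 18 = 65, so its missing entry is 76 − 65 = 11.
Row 3: 24 + 2 + 11 + 18 + 19 = 74, so its missing entry is 76 − 74 = 2.
Row 4: 29 − 1 − 4 − 3 + 30 = 51, so its missing entry is 76 − 51 = 25.

b = 12, y = 11, m = 2, x = 25, a = 29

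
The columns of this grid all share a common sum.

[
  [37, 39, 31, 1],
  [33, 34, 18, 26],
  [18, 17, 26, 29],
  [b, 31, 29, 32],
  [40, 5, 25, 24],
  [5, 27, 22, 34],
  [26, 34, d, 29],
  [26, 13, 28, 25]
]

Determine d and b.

d = 21, b = 15

The complete columns each total 200.
Column 3 is missing 200 − 179 = 21 (since 31 + 18 + 26 + 29 + 25 + 22 + 28 = 179).
Column 1 is missing 200 − 185 = 15 (since 37 + 33 + 18 + 40 + 5 + 26 + 26 = 185).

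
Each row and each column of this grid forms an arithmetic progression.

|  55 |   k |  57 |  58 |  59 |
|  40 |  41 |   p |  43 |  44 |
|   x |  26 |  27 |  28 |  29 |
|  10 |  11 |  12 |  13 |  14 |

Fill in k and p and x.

k = 56, p = 42, x = 25

Along each row the entries change by 1 per step; down each column they change by -15.
Row 1: from 55 at column 1, stepping by 1 to column 2 gives 56.
Row 2: from 40 at column 1, stepping by 1 to column 3 gives 42.
Row 3: from 26 at column 2, stepping by 1 to column 1 gives 25.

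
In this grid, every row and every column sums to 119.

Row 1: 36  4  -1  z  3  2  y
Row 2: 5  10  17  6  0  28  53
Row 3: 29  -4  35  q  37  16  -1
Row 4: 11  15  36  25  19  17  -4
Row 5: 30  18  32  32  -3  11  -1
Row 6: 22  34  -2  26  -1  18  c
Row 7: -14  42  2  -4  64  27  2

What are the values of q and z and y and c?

Row 3: 29 − 4 + 35 + 37 + 16 − 1 = 112, so its missing entry is 119 − 112 = 7.
Column 4: 6 + 7 + 25 + 32 + 26 − 4 = 92, so its missing entry is 119 − 92 = 27.
Row 6: 22 + 34 − 2 + 26 − 1 + 18 = 97, so its missing entry is 119 − 97 = 22.
Row 1: 36 + 4 − 1 + 27 + 3 + 2 = 71, so its missing entry is 119 − 71 = 48.

q = 7, z = 27, y = 48, c = 22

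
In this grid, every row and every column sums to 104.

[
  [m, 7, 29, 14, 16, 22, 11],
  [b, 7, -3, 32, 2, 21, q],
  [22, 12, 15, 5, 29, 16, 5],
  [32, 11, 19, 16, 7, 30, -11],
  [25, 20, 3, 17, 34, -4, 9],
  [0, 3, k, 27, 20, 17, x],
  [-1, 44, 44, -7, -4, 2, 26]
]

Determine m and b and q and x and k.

m = 5, b = 21, q = 24, x = 40, k = -3

The known cells in row 1 total 99, leaving 104 − 99 = 5 for the blank.
The known cells in column 1 total 83, leaving 104 − 83 = 21 for the blank.
The known cells in row 2 total 80, leaving 104 − 80 = 24 for the blank.
The known cells in column 7 total 64, leaving 104 − 64 = 40 for the blank.
The known cells in row 6 total 107, leaving 104 − 107 = -3 for the blank.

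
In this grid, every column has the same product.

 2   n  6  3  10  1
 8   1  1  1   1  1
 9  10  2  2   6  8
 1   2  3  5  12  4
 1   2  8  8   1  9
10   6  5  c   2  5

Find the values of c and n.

c = 6, n = 6

Columns 5 and 6 each multiply to 1440, so every column has product 1440.
Column 4: 3×1×2×5×8 = 240, so the missing entry is 1440 ÷ 240 = 6.
Column 2: 1×10×2×2×6 = 240, so the missing entry is 1440 ÷ 240 = 6.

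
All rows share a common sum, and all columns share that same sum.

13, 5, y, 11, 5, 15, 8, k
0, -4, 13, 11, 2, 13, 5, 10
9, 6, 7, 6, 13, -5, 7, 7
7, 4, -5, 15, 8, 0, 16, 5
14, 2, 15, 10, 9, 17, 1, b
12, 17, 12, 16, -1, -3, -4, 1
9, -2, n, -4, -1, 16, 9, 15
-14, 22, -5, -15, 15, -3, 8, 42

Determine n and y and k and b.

n = 8, y = 5, k = -12, b = -18

Rows 2 and 3 both sum to 50, so that's the common total.
Row 7 has 9 − 2 − 4 − 1 + 16 + 9 + 15 = 42; the blank must be 50 − 42 = 8.
Row 5 has 14 + 2 + 15 + 10 + 9 + 17 + 1 = 68; the blank must be 50 − 68 = -18.
Column 8 has 10 + 7 + 5 − 18 + 1 + 15 + 42 = 62; the blank must be 50 − 62 = -12.
Row 1 has 13 + 5 + 11 + 5 + 15 + 8 − 12 = 45; the blank must be 50 − 45 = 5.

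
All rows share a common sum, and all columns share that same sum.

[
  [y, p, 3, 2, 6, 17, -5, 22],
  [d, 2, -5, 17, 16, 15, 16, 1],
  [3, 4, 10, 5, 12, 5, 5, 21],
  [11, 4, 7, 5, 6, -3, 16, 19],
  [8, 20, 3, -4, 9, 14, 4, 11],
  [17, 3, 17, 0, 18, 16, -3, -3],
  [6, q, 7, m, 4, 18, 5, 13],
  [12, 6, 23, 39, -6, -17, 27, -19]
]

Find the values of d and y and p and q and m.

d = 3, y = 5, p = 15, q = 11, m = 1

Rows 3 and 4 both sum to 65, so that's the common total.
Row 2 has 2 − 5 + 17 + 16 + 15 + 16 + 1 = 62; the blank must be 65 − 62 = 3.
Column 1 has 3 + 3 + 11 + 8 + 17 + 6 + 12 = 60; the blank must be 65 − 60 = 5.
Row 1 has 5 + 3 + 2 + 6 + 17 − 5 + 22 = 50; the blank must be 65 − 50 = 15.
Column 2 has 15 + 2 + 4 + 4 + 20 + 3 + 6 = 54; the blank must be 65 − 54 = 11.
Row 7 has 6 + 11 + 7 + 4 + 18 + 5 + 13 = 64; the blank must be 65 − 64 = 1.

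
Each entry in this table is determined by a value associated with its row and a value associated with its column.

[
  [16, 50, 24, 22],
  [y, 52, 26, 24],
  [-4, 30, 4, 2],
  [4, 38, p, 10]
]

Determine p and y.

The difference between any two rows is the same in every column — this is an addition table with the headers hidden.
Row 4 minus row 1 is 38 − 50 = -12, so its entry in column 3 is 24 + (-12) = 12.
Row 2 minus row 1 is 52 − 50 = 2, so its entry in column 1 is 16 + 2 = 18.

p = 12, y = 18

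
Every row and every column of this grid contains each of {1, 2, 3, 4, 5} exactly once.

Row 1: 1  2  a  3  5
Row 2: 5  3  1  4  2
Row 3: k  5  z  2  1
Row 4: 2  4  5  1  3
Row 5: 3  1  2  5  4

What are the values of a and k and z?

a = 4, k = 4, z = 3

At (row 1, col 3): row 1 already has {1, 2, 3, 5}, so the value is 4.
For row 3, column 1: column 1 already has {1, 2, 3, 5}; that leaves 4.
For row 3, column 3: row 3 already has {1, 2, 4, 5}; that leaves 3.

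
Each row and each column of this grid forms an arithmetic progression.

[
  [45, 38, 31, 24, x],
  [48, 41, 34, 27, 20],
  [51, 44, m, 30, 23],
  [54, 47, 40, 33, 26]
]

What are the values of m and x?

Along each row the entries change by -7 per step; down each column they change by 3.
Row 3: from 51 at column 1, stepping by -7 to column 3 gives 37.
Row 1: from 45 at column 1, stepping by -7 to column 5 gives 17.

m = 37, x = 17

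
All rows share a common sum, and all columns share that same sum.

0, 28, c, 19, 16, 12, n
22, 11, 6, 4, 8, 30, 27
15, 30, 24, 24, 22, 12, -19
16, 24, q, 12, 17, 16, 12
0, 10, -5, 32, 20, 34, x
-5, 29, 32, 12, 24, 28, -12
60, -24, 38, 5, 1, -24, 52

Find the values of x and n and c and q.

x = 17, n = 31, c = 2, q = 11

Rows 2 and 3 both sum to 108, so that's the common total.
The known cells in row 5 total 91, leaving 108 − 91 = 17 for the blank.
The known cells in row 4 total 97, leaving 108 − 97 = 11 for the blank.
The known cells in column 3 total 106, leaving 108 − 106 = 2 for the blank.
The known cells in row 1 total 77, leaving 108 − 77 = 31 for the blank.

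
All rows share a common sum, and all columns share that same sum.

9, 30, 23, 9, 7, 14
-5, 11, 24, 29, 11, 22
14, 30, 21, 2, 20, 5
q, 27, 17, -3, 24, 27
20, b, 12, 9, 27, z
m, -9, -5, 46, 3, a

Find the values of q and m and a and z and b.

Rows 1 and 2 both sum to 92, so that's the common total.
The known cells in row 4 total 92, leaving 92 − 92 = 0 for the blank.
The known cells in column 1 total 38, leaving 92 − 38 = 54 for the blank.
The known cells in row 6 total 89, leaving 92 − 89 = 3 for the blank.
The known cells in column 6 total 71, leaving 92 − 71 = 21 for the blank.
The known cells in row 5 total 89, leaving 92 − 89 = 3 for the blank.

q = 0, m = 54, a = 3, z = 21, b = 3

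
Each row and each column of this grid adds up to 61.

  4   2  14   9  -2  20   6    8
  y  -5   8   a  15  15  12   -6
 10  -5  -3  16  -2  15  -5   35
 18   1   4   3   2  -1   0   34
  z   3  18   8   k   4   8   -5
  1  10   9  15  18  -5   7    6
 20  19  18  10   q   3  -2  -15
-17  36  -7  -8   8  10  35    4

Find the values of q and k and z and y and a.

q = 8, k = 14, z = 11, y = 14, a = 8

Row 7 has 20 + 19 + 18 + 10 + 3 − 2 − 15 = 53; the blank must be 61 − 53 = 8.
Column 5 has -2 + 15 − 2 + 2 + 18 + 8 + 8 = 47; the blank must be 61 − 47 = 14.
Row 5 has 3 + 18 + 8 + 14 + 4 + 8 − 5 = 50; the blank must be 61 − 50 = 11.
Column 1 has 4 + 10 + 18 + 11 + 1 + 20 − 17 = 47; the blank must be 61 − 47 = 14.
Row 2 has 14 − 5 + 8 + 15 + 15 + 12 − 6 = 53; the blank must be 61 − 53 = 8.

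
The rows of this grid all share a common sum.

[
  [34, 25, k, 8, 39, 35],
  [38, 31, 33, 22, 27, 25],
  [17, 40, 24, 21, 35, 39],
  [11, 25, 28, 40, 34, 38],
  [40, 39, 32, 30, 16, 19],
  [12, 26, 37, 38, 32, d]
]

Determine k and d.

k = 35, d = 31

Row 2 sums to 176 and so does row 5; that's the common total.
In row 1 the known cells total 141, leaving 176 − 141 = 35.
In row 6 the known cells total 145, leaving 176 − 145 = 31.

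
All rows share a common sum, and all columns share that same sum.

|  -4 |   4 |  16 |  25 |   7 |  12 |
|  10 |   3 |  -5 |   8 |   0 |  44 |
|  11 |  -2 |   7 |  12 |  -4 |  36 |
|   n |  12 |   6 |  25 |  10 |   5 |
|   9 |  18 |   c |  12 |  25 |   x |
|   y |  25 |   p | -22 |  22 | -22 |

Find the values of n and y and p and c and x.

Rows 1 and 2 both sum to 60, so that's the common total.
The known cells in row 4 total 58, leaving 60 − 58 = 2 for the blank.
The known cells in column 6 total 75, leaving 60 − 75 = -15 for the blank.
The known cells in row 5 total 49, leaving 60 − 49 = 11 for the blank.
The known cells in column 1 total 28, leaving 60 − 28 = 32 for the blank.
The known cells in row 6 total 35, leaving 60 − 35 = 25 for the blank.

n = 2, y = 32, p = 25, c = 11, x = -15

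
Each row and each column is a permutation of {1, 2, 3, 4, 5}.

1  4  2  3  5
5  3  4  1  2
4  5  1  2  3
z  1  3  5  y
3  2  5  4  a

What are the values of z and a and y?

At (row 5, col 5): row 5 already has {2, 3, 4, 5}, so the value is 1.
For row 4, column 5: column 5 already has {1, 2, 3, 5}; that leaves 4.
At (row 4, col 1): row 4 already has {1, 3, 4, 5}, so the value is 2.

z = 2, a = 1, y = 4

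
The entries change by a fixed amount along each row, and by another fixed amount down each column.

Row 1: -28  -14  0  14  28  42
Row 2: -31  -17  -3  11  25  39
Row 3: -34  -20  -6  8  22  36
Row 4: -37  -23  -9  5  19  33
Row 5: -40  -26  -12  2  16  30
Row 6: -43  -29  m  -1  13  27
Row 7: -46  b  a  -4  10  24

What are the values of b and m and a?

b = -32, m = -15, a = -18

Along each row the entries change by 14 per step; down each column they change by -3.
Row 7: from -46 at column 1, stepping by 14 to column 2 gives -32.
Row 6: from -43 at column 1, stepping by 14 to column 3 gives -15.
Row 7: from -46 at column 1, stepping by 14 to column 3 gives -18.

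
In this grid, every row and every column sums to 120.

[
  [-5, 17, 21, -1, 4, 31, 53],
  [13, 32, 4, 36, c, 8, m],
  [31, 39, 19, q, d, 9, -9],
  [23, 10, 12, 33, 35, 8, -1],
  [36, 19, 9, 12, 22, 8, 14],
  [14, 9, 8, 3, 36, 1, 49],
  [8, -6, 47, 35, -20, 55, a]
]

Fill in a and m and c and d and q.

Column 4 has -1 + 36 + 33 + 12 + 3 + 35 = 118; the blank must be 120 − 118 = 2.
Row 3 has 31 + 39 + 19 + 2 + 9 − 9 = 91; the blank must be 120 − 91 = 29.
Column 5 has 4 + 29 + 35 + 22 + 36 − 20 = 106; the blank must be 120 − 106 = 14.
Row 7 has 8 − 6 + 47 + 35 − 20 + 55 = 119; the blank must be 120 − 119 = 1.
Row 2 has 13 + 32 + 4 + 36 + 14 + 8 = 107; the blank must be 120 − 107 = 13.

a = 1, m = 13, c = 14, d = 29, q = 2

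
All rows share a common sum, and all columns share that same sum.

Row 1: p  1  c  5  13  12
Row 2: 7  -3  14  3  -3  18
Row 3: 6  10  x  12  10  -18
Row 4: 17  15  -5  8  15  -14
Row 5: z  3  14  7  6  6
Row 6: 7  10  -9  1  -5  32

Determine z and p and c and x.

Rows 2 and 4 both sum to 36, so that's the common total.
The known cells in row 5 total 36, leaving 36 − 36 = 0 for the blank.
The known cells in row 3 total 20, leaving 36 − 20 = 16 for the blank.
The known cells in column 3 total 30, leaving 36 − 30 = 6 for the blank.
The known cells in row 1 total 37, leaving 36 − 37 = -1 for the blank.

z = 0, p = -1, c = 6, x = 16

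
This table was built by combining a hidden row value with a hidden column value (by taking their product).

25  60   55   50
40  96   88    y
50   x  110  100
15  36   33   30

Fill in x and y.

x = 120, y = 80

Each row is a constant multiple of every other row — this is a multiplication table with the headers hidden.
Row 3 is 110/55 = 2/1 times row 1, so its entry in column 2 is 60 × 2/1 = 120.
Row 2 is 88/55 = 8/5 times row 1, so its entry in column 4 is 50 × 8/5 = 80.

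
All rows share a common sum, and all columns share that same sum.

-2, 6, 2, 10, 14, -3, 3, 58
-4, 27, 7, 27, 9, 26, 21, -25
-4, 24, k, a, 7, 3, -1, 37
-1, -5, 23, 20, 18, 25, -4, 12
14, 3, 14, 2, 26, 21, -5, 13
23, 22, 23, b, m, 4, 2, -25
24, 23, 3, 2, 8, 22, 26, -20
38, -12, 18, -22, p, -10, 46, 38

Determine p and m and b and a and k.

p = -8, m = 14, b = 25, a = 24, k = -2

Rows 1 and 2 both sum to 88, so that's the common total.
The known cells in row 8 total 96, leaving 88 − 96 = -8 for the blank.
The known cells in column 5 total 74, leaving 88 − 74 = 14 for the blank.
The known cells in column 3 total 90, leaving 88 − 90 = -2 for the blank.
The known cells in row 3 total 64, leaving 88 − 64 = 24 for the blank.
The known cells in row 6 total 63, leaving 88 − 63 = 25 for the blank.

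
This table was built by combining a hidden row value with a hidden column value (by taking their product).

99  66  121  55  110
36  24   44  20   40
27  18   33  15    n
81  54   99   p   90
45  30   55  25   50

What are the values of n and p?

Each row is a constant multiple of every other row — this is a multiplication table with the headers hidden.
Row 3 is 27/99 = 3/11 times row 1, so its entry in column 5 is 110 × 3/11 = 30.
Row 4 is 81/99 = 9/11 times row 1, so its entry in column 4 is 55 × 9/11 = 45.

n = 30, p = 45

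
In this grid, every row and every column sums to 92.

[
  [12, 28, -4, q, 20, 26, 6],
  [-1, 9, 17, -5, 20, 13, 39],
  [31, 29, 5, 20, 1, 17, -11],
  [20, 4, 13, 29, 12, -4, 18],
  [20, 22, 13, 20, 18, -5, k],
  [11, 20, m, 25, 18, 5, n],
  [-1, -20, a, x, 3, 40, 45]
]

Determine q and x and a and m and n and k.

q = 4, x = -1, a = 26, m = 22, n = -9, k = 4

The known cells in row 1 total 88, leaving 92 − 88 = 4 for the blank.
The known cells in row 5 total 88, leaving 92 − 88 = 4 for the blank.
The known cells in column 7 total 101, leaving 92 − 101 = -9 for the blank.
The known cells in column 4 total 93, leaving 92 − 93 = -1 for the blank.
The known cells in row 7 total 66, leaving 92 − 66 = 26 for the blank.
The known cells in row 6 total 70, leaving 92 − 70 = 22 for the blank.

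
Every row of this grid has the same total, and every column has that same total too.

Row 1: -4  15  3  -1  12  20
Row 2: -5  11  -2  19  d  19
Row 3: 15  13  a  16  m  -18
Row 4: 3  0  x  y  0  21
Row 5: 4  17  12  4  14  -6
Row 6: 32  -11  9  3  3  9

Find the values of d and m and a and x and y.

d = 3, m = 13, a = 6, x = 17, y = 4

Rows 1 and 5 both sum to 45, so that's the common total.
The known cells in row 2 total 42, leaving 45 − 42 = 3 for the blank.
The known cells in column 5 total 32, leaving 45 − 32 = 13 for the blank.
The known cells in column 4 total 41, leaving 45 − 41 = 4 for the blank.
The known cells in row 3 total 39, leaving 45 − 39 = 6 for the blank.
The known cells in row 4 total 28, leaving 45 − 28 = 17 for the blank.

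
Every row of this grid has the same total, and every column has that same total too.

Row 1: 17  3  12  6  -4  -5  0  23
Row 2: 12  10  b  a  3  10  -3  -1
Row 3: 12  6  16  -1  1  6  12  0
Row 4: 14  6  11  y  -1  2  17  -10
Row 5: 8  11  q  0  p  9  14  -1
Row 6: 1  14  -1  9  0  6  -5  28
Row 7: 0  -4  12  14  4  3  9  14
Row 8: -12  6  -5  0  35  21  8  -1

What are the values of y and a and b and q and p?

y = 13, a = 11, b = 10, q = -3, p = 14

Rows 1 and 3 both sum to 52, so that's the common total.
Column 5 has -4 + 3 + 1 − 1 + 0 + 4 + 35 = 38; the blank must be 52 − 38 = 14.
Row 5 has 8 + 11 + 0 + 14 + 9 + 14 − 1 = 55; the blank must be 52 − 55 = -3.
Column 3 has 12 + 16 + 11 − 3 − 1 + 12 − 5 = 42; the blank must be 52 − 42 = 10.
Row 4 has 14 + 6 + 11 − 1 + 2 + 17 − 10 = 39; the blank must be 52 − 39 = 13.
Row 2 has 12 + 10 + 10 + 3 + 10 − 3 − 1 = 41; the blank must be 52 − 41 = 11.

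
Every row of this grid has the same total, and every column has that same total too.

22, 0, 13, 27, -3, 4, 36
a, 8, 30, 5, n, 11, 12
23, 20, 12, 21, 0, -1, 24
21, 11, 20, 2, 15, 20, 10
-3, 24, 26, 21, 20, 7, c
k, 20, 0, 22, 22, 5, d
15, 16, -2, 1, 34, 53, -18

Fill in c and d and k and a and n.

Rows 1 and 3 both sum to 99, so that's the common total.
The known cells in row 5 total 95, leaving 99 − 95 = 4 for the blank.
The known cells in column 5 total 88, leaving 99 − 88 = 11 for the blank.
The known cells in column 7 total 68, leaving 99 − 68 = 31 for the blank.
The known cells in row 6 total 100, leaving 99 − 100 = -1 for the blank.
The known cells in row 2 total 77, leaving 99 − 77 = 22 for the blank.

c = 4, d = 31, k = -1, a = 22, n = 11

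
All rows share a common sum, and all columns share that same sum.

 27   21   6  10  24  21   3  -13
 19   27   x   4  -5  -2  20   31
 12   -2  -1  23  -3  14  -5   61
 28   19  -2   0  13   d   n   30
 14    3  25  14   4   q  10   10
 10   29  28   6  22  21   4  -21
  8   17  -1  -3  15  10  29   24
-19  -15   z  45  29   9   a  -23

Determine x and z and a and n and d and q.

x = 5, z = 39, a = 34, n = 4, d = 7, q = 19

Rows 1 and 3 both sum to 99, so that's the common total.
Row 2: 19 + 27 + 4 − 5 − 2 + 20 + 31 = 94, so its missing entry is 99 − 94 = 5.
Row 5: 14 + 3 + 25 + 14 + 4 + 10 + 10 = 80, so its missing entry is 99 − 80 = 19.
Column 3: 6 + 5 − 1 − 2 + 25 + 28 − 1 = 60, so its missing entry is 99 − 60 = 39.
Row 8: -19 − 15 + 39 + 45 + 29 + 9 − 23 = 65, so its missing entry is 99 − 65 = 34.
Column 7: 3 + 20 − 5 + 10 + 4 + 29 + 34 = 95, so its missing entry is 99 − 95 = 4.
Row 4: 28 + 19 − 2 + 0 + 13 + 4 + 30 = 92, so its missing entry is 99 − 92 = 7.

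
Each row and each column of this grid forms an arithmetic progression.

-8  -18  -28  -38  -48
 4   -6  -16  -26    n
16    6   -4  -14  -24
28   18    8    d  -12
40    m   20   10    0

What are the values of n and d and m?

n = -36, d = -2, m = 30

Along each row the entries change by -10 per step; down each column they change by 12.
Row 2: from 4 at column 1, stepping by -10 to column 5 gives -36.
Row 4: from 28 at column 1, stepping by -10 to column 4 gives -2.
Row 5: from 40 at column 1, stepping by -10 to column 2 gives 30.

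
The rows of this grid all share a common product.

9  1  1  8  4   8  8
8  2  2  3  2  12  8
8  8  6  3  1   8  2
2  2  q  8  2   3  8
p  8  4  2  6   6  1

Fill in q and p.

q = 12, p = 8

Rows 1 and 2 each multiply to 18432, so every row has product 18432.
Row 4: 2×2×8×2×3×8 = 1536, so the missing entry is 18432 ÷ 1536 = 12.
Row 5: 8×4×2×6×6×1 = 2304, so the missing entry is 18432 ÷ 2304 = 8.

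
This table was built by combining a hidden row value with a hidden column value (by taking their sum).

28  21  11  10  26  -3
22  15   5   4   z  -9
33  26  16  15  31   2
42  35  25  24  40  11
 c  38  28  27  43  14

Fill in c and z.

c = 45, z = 20

The difference between any two rows is the same in every column — this is an addition table with the headers hidden.
Row 5 minus row 1 is 14 − (-3) = 17, so its entry in column 1 is 28 + 17 = 45.
Row 2 minus row 1 is -9 − (-3) = -6, so its entry in column 5 is 26 + (-6) = 20.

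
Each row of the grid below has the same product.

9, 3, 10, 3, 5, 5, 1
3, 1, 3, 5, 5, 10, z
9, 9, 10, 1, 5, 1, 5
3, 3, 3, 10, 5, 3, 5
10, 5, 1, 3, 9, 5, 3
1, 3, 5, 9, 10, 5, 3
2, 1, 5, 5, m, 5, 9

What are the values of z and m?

z = 9, m = 9

Rows 3 and 4 each multiply to 20250, so every row has product 20250.
Row 2: 3×1×3×5×5×10 = 2250, so the missing entry is 20250 ÷ 2250 = 9.
Row 7: 2×1×5×5×5×9 = 2250, so the missing entry is 20250 ÷ 2250 = 9.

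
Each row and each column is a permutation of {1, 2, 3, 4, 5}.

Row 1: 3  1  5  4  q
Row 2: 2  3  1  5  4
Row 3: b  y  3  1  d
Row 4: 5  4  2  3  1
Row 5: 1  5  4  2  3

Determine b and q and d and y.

At (row 3, col 1): column 1 already has {1, 2, 3, 5}, so the value is 4.
At (row 3, col 2): column 2 already has {1, 3, 4, 5}, so the value is 2.
Cell (3,5): row 3 already has {1, 2, 3, 4} → 5.
At (row 1, col 5): row 1 already has {1, 3, 4, 5}, so the value is 2.

b = 4, q = 2, d = 5, y = 2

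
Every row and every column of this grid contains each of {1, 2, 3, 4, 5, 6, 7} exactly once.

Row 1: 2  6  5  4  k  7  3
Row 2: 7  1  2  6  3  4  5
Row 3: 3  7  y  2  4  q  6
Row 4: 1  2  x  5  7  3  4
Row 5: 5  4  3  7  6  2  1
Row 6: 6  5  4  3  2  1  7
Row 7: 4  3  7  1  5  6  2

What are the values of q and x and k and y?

q = 5, x = 6, k = 1, y = 1

At (row 4, col 3): row 4 already has {1, 2, 3, 4, 5, 7}, so the value is 6.
For row 3, column 6: column 6 already has {1, 2, 3, 4, 6, 7}; that leaves 5.
For row 1, column 5: row 1 already has {2, 3, 4, 5, 6, 7}; that leaves 1.
Cell (3,3): row 3 already has {2, 3, 4, 5, 6, 7} → 1.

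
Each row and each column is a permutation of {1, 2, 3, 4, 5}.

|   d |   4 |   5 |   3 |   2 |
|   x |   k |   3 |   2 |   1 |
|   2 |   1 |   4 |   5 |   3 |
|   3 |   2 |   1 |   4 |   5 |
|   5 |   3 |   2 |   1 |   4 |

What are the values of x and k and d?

Cell (2,2): column 2 already has {1, 2, 3, 4} → 5.
Cell (2,1): row 2 already has {1, 2, 3, 5} → 4.
At (row 1, col 1): row 1 already has {2, 3, 4, 5}, so the value is 1.

x = 4, k = 5, d = 1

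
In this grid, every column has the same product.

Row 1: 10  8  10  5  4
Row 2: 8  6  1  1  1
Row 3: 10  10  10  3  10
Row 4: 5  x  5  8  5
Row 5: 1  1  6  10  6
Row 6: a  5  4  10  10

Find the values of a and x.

a = 3, x = 5

Columns 3 and 5 each multiply to 12000, so every column has product 12000.
Column 1: 10×8×10×5×1 = 4000, so the missing entry is 12000 ÷ 4000 = 3.
Column 2: 8×6×10×1×5 = 2400, so the missing entry is 12000 ÷ 2400 = 5.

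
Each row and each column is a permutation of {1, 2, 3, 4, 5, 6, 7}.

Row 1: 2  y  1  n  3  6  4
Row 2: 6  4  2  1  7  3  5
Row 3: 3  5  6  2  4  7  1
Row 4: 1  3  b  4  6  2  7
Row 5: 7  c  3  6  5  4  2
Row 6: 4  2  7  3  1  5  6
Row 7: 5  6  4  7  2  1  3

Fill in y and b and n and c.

y = 7, b = 5, n = 5, c = 1

Cell (4,3): row 4 already has {1, 2, 3, 4, 6, 7} → 5.
For row 1, column 4: column 4 already has {1, 2, 3, 4, 6, 7}; that leaves 5.
For row 1, column 2: row 1 already has {1, 2, 3, 4, 5, 6}; that leaves 7.
Cell (5,2): row 5 already has {2, 3, 4, 5, 6, 7} → 1.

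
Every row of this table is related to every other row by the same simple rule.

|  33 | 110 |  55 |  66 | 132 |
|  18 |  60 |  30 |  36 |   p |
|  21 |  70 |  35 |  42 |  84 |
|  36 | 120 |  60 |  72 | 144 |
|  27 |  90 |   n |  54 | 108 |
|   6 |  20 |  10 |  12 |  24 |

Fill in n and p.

Each row is a constant multiple of every other row — this is a multiplication table with the headers hidden.
Row 5 is 54/66 = 9/11 times row 1, so its entry in column 3 is 55 × 9/11 = 45.
Row 2 is 36/66 = 6/11 times row 1, so its entry in column 5 is 132 × 6/11 = 72.

n = 45, p = 72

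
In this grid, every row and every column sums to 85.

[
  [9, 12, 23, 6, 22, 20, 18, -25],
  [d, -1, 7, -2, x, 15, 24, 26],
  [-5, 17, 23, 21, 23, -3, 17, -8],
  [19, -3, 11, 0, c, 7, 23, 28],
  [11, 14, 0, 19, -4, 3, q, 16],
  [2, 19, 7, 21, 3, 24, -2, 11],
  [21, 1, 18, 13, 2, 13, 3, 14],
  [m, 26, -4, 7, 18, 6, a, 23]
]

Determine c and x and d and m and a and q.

Row 4 has 19 − 3 + 11 + 0 + 7 + 23 + 28 = 85; the blank must be 85 − 85 = 0.
Row 5 has 11 + 14 + 0 + 19 − 4 + 3 + 16 = 59; the blank must be 85 − 59 = 26.
Column 5 has 22 + 23 + 0 − 4 + 3 + 2 + 18 = 64; the blank must be 85 − 64 = 21.
Column 7 has 18 + 24 + 17 + 23 + 26 − 2 + 3 = 109; the blank must be 85 − 109 = -24.
Row 8 has 26 − 4 + 7 + 18 + 6 − 24 + 23 = 52; the blank must be 85 − 52 = 33.
Row 2 has -1 + 7 − 2 + 21 + 15 + 24 + 26 = 90; the blank must be 85 − 90 = -5.

c = 0, x = 21, d = -5, m = 33, a = -24, q = 26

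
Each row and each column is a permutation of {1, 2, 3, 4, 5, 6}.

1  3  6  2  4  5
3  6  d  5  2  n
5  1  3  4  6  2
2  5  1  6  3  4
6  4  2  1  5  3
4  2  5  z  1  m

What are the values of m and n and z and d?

m = 6, n = 1, z = 3, d = 4

For row 6, column 4: column 4 already has {1, 2, 4, 5, 6}; that leaves 3.
At (row 6, col 6): row 6 already has {1, 2, 3, 4, 5}, so the value is 6.
At (row 2, col 3): column 3 already has {1, 2, 3, 5, 6}, so the value is 4.
For row 2, column 6: row 2 already has {2, 3, 4, 5, 6}; that leaves 1.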